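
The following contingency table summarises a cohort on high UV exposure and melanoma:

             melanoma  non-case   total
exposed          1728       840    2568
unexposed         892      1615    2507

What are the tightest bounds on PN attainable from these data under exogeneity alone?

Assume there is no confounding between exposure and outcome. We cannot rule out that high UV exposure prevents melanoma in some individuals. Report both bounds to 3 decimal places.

p₁ = P(outcome | exposed) = 1728/2568 = 0.6729
p₀ = P(outcome | unexposed) = 892/2507 = 0.3558
Under exogeneity alone the bounds on PN are max{0,(p₁−p₀)/p₁} ≤ PN ≤ min{1,(1−p₀)/p₁}.
  lower = (p₁ − p₀)/p₁ = 0.31709 / 0.6729 ≈ 0.4712
  upper = min{1, (1 − p₀)/p₁} = 0.6442 / 0.6729 ≈ 0.9573

0.471 ≤ PN ≤ 0.957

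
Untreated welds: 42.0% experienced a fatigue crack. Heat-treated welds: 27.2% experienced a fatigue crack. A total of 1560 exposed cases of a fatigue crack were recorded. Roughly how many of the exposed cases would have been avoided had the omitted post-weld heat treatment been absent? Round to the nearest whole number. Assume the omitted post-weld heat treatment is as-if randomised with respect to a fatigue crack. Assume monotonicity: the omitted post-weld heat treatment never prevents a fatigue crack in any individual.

p₁ = 0.42, p₀ = 0.272.
PN = (p₁ − p₀)/p₁ = (0.42 − 0.272) / 0.42 ≈ 0.35238.
Attributable cases ≈ PN × (exposed cases) = 0.35238 × 1560 ≈ 549.71.

about 550 cases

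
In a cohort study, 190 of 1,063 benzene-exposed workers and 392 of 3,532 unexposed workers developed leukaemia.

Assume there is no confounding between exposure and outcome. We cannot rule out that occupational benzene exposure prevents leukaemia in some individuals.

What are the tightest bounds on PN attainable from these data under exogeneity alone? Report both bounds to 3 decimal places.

p₁ = P(outcome | exposed) = 190/1063 = 0.17874
p₀ = P(outcome | unexposed) = 392/3532 = 0.11099
Under exogeneity alone the bounds on PN are max{0,(p₁−p₀)/p₁} ≤ PN ≤ min{1,(1−p₀)/p₁}.
  lower = (p₁ − p₀)/p₁ = 0.067754 / 0.17874 ≈ 0.3791
  upper = min{1, (1 − p₀)/p₁} = 0.88901 / 0.17874 ≈ 4.9738 → capped at 1

0.379 ≤ PN ≤ 1.000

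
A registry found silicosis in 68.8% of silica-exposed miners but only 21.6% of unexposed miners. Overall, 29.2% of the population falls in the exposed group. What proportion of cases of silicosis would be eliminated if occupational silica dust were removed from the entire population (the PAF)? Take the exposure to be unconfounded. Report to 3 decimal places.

PAF ≈ 0.390

p₁ = 0.688, p₀ = 0.216.
Overall risk P(Y=1) = π·p₁ + (1−π)·p₀ = 0.292×0.688 + 0.708×0.216 = 0.35382.
Under exogeneity, PAF = [P(Y=1) − p₀] / P(Y=1).
PAF = (0.35382 − 0.216) / 0.35382 ≈ 0.3895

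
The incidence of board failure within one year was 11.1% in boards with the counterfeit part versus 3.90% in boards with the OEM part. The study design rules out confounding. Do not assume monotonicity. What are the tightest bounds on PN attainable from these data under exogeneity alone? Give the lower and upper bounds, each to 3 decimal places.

p₁ = 0.111, p₀ = 0.039.
Under exogeneity alone the bounds on PN are max{0,(p₁−p₀)/p₁} ≤ PN ≤ min{1,(1−p₀)/p₁}.
  lower = (p₁ − p₀)/p₁ = 0.072 / 0.111 ≈ 0.6486
  upper = min{1, (1 − p₀)/p₁} = 0.961 / 0.111 ≈ 8.6577 → capped at 1

0.649 ≤ PN ≤ 1.000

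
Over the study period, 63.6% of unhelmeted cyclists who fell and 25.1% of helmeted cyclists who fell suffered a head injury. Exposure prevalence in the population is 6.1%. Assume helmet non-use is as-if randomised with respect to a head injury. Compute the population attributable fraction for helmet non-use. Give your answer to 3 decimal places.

p₁ = 0.636, p₀ = 0.251.
Overall risk P(Y=1) = π·p₁ + (1−π)·p₀ = 0.061×0.636 + 0.939×0.251 = 0.27448.
Under exogeneity, PAF = [P(Y=1) − p₀] / P(Y=1).
PAF = (0.27448 − 0.251) / 0.27448 ≈ 0.0856

PAF ≈ 0.086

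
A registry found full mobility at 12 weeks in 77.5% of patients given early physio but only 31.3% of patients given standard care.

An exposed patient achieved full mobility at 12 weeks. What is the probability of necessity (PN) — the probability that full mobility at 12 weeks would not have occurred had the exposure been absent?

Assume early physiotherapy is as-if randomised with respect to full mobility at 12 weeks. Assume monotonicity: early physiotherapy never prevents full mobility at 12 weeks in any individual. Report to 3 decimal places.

PN ≈ 0.596

p₁ = 0.775, p₀ = 0.313.
Under exogeneity and monotonicity, PN = (p₁ − p₀) / p₁.
PN = (0.775 − 0.313) / 0.775 = 0.462 / 0.775 ≈ 0.5961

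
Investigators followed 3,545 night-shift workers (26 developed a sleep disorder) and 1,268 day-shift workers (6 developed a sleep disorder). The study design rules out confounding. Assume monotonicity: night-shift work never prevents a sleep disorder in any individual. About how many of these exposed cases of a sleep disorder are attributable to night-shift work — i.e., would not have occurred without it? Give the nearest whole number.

about 9 cases

p₁ = P(outcome | exposed) = 26/3545 = 0.0073343
p₀ = P(outcome | unexposed) = 6/1268 = 0.0047319
PN = (p₁ − p₀)/p₁ = (0.0073343 − 0.0047319) / 0.0073343 ≈ 0.35483.
Attributable cases ≈ PN × (exposed cases) = 0.35483 × 26 ≈ 9.23.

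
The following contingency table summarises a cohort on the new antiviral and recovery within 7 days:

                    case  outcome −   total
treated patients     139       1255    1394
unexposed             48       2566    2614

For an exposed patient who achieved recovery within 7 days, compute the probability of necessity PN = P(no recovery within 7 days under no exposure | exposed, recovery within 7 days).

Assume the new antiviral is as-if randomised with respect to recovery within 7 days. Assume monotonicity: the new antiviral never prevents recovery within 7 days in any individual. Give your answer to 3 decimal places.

PN ≈ 0.816

p₁ = P(outcome | exposed) = 139/1394 = 0.099713
p₀ = P(outcome | unexposed) = 48/2614 = 0.018363
Under exogeneity and monotonicity, PN = (p₁ − p₀)/p₁.
PN = (0.099713 − 0.018363) / 0.099713 ≈ 0.8158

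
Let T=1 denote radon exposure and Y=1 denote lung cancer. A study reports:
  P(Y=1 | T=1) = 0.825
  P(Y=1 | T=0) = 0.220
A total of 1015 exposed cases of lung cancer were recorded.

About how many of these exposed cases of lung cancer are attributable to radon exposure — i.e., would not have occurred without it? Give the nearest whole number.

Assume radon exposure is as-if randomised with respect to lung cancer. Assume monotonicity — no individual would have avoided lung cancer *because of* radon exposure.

about 744 cases

Let p₁ = 0.825, p₀ = 0.22.
PN = (p₁ − p₀)/p₁ = (0.825 − 0.22) / 0.825 ≈ 0.73333.
Attributable cases ≈ PN × (exposed cases) = 0.73333 × 1015 ≈ 744.33.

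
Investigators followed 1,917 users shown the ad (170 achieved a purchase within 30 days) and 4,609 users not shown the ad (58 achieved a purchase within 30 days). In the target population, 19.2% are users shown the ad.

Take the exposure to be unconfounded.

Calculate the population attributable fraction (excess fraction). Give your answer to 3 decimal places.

PAF ≈ 0.537

p₁ = P(outcome | exposed) = 170/1917 = 0.08868
p₀ = P(outcome | unexposed) = 58/4609 = 0.012584
Overall risk P(Y=1) = π·p₁ + (1−π)·p₀ = 0.192×0.08868 + 0.808×0.012584 = 0.027195.
Under exogeneity, PAF = [P(Y=1) − p₀] / P(Y=1).
PAF = (0.027195 − 0.012584) / 0.027195 ≈ 0.5373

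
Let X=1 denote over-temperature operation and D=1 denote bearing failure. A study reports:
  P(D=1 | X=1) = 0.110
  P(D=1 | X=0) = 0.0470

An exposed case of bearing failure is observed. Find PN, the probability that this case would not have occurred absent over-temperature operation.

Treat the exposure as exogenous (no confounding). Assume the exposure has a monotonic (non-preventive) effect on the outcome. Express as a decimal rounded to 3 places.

PN ≈ 0.573

Let p₁ = 0.11, p₀ = 0.047.
Under exogeneity and monotonicity, PN = (p₁ − p₀) / p₁.
PN = (0.11 − 0.047) / 0.11 = 0.063 / 0.11 ≈ 0.5727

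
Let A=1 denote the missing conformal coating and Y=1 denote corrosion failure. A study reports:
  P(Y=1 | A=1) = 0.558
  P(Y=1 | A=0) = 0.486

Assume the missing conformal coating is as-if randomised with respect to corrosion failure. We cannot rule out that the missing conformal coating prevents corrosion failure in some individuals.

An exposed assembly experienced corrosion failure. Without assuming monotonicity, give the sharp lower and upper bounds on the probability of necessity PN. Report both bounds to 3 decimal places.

0.129 ≤ PN ≤ 0.921

Let p₁ = 0.558, p₀ = 0.486.
Under exogeneity alone the bounds on PN are max{0,(p₁−p₀)/p₁} ≤ PN ≤ min{1,(1−p₀)/p₁}.
  lower = (p₁ − p₀)/p₁ = 0.072 / 0.558 ≈ 0.1290
  upper = min{1, (1 − p₀)/p₁} = 0.514 / 0.558 ≈ 0.9211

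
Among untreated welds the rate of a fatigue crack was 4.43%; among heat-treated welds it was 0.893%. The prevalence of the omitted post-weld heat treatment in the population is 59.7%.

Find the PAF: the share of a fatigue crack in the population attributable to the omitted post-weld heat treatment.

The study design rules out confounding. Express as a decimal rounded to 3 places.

p₁ = 0.0443, p₀ = 0.00893.
Overall risk P(Y=1) = π·p₁ + (1−π)·p₀ = 0.597×0.0443 + 0.403×0.00893 = 0.030046.
Under exogeneity, PAF = [P(Y=1) − p₀] / P(Y=1).
PAF = (0.030046 − 0.00893) / 0.030046 ≈ 0.7028

PAF ≈ 0.703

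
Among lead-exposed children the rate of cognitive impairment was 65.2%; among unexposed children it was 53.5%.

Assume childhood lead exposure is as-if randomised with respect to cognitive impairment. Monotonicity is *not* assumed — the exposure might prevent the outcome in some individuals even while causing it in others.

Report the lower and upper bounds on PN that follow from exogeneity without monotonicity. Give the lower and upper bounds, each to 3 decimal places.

p₁ = 0.652, p₀ = 0.535.
Under exogeneity alone the bounds on PN are max{0,(p₁−p₀)/p₁} ≤ PN ≤ min{1,(1−p₀)/p₁}.
  lower = (p₁ − p₀)/p₁ = 0.117 / 0.652 ≈ 0.1794
  upper = min{1, (1 − p₀)/p₁} = 0.465 / 0.652 ≈ 0.7132

0.179 ≤ PN ≤ 0.713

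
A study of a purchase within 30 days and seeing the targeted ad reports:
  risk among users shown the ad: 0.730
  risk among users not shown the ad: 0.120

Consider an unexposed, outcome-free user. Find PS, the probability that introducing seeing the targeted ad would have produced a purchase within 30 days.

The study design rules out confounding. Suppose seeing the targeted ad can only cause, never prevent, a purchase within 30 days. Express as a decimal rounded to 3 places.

PS ≈ 0.693

Let p₁ = 0.73, p₀ = 0.12.
Under exogeneity and monotonicity, PS = (p₁ − p₀) / (1 − p₀).
PS = (0.73 − 0.12) / (1 − 0.12) = 0.61 / 0.88 ≈ 0.6932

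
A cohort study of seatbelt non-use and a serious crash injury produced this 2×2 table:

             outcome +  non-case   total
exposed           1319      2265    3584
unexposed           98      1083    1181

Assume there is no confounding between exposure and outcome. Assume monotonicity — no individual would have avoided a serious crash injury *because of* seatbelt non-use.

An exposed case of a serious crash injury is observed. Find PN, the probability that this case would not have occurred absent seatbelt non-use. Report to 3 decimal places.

p₁ = P(outcome | exposed) = 1319/3584 = 0.36802
p₀ = P(outcome | unexposed) = 98/1181 = 0.082981
Under exogeneity and monotonicity, PN = (p₁ − p₀)/p₁.
PN = (0.36802 − 0.082981) / 0.36802 ≈ 0.7745

PN ≈ 0.775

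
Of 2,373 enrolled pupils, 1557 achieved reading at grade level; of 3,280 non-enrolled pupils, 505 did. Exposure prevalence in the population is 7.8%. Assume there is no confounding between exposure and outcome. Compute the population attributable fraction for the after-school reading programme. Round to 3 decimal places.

PAF ≈ 0.203

p₁ = P(outcome | exposed) = 1557/2373 = 0.65613
p₀ = P(outcome | unexposed) = 505/3280 = 0.15396
Overall risk P(Y=1) = π·p₁ + (1−π)·p₀ = 0.078×0.65613 + 0.922×0.15396 = 0.19313.
Under exogeneity, PAF = [P(Y=1) − p₀] / P(Y=1).
PAF = (0.19313 − 0.15396) / 0.19313 ≈ 0.2028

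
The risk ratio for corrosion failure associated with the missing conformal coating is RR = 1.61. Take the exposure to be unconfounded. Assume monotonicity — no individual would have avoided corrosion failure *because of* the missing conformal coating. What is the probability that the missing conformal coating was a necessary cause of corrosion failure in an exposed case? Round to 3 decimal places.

PN ≈ 0.379

Under exogeneity and monotonicity, PN = (RR − 1) / RR = 1 − 1/RR.
PN = (1.61 − 1) / 1.61 = 0.61 / 1.61 ≈ 0.3789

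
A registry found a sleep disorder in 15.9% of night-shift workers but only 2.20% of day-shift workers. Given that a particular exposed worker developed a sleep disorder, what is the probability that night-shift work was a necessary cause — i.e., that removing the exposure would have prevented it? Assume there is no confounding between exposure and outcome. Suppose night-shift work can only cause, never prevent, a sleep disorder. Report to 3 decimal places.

PN ≈ 0.862

p₁ = 0.159, p₀ = 0.022.
Under exogeneity and monotonicity, PN = (p₁ − p₀) / p₁.
PN = (0.159 − 0.022) / 0.159 = 0.137 / 0.159 ≈ 0.8616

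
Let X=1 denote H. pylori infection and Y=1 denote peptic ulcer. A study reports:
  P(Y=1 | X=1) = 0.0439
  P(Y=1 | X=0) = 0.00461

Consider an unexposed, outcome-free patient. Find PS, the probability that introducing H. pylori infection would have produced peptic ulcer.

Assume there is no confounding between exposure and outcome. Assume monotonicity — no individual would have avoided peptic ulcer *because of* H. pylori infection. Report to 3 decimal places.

Let p₁ = 0.0439, p₀ = 0.00461.
Under exogeneity and monotonicity, PS = (p₁ − p₀) / (1 − p₀).
PS = (0.0439 − 0.00461) / (1 − 0.00461) = 0.03929 / 0.99539 ≈ 0.0395

PS ≈ 0.039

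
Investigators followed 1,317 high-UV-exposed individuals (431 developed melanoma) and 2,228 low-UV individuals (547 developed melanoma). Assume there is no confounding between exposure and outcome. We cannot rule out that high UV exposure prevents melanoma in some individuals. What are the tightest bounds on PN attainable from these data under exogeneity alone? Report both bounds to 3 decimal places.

0.250 ≤ PN ≤ 1.000

p₁ = P(outcome | exposed) = 431/1317 = 0.32726
p₀ = P(outcome | unexposed) = 547/2228 = 0.24551
Under exogeneity alone the bounds on PN are max{0,(p₁−p₀)/p₁} ≤ PN ≤ min{1,(1−p₀)/p₁}.
  lower = (p₁ − p₀)/p₁ = 0.081747 / 0.32726 ≈ 0.2498
  upper = min{1, (1 − p₀)/p₁} = 0.75449 / 0.32726 ≈ 2.3055 → capped at 1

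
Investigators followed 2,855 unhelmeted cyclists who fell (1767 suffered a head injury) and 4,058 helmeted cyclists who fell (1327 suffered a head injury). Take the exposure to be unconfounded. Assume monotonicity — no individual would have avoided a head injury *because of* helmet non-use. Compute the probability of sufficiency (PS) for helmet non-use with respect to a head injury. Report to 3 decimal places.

PS ≈ 0.434

p₁ = P(outcome | exposed) = 1767/2855 = 0.61891
p₀ = P(outcome | unexposed) = 1327/4058 = 0.32701
Under exogeneity and monotonicity, PS = (p₁ − p₀) / (1 − p₀).
PS = (0.61891 − 0.32701) / (1 − 0.32701) = 0.29191 / 0.67299 ≈ 0.4337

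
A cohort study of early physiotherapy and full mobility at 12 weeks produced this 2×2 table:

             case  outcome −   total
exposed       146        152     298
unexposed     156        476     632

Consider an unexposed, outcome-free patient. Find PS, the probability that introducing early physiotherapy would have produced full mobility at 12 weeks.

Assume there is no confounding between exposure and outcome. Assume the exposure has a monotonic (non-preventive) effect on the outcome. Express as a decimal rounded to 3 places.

PS ≈ 0.323

p₁ = P(outcome | exposed) = 146/298 = 0.48993
p₀ = P(outcome | unexposed) = 156/632 = 0.24684
Under exogeneity and monotonicity, PS = (p₁ − p₀)/(1 − p₀).
PS = (0.48993 − 0.24684) / 0.75316 ≈ 0.3228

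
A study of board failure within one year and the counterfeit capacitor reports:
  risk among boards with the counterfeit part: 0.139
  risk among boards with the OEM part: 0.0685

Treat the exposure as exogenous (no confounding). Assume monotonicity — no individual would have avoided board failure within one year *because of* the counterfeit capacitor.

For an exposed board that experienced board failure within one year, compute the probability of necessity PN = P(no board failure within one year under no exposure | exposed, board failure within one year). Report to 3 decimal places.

Let p₁ = 0.139, p₀ = 0.0685.
Under exogeneity and monotonicity, PN = (p₁ − p₀) / p₁.
PN = (0.139 − 0.0685) / 0.139 = 0.0705 / 0.139 ≈ 0.5072

PN ≈ 0.507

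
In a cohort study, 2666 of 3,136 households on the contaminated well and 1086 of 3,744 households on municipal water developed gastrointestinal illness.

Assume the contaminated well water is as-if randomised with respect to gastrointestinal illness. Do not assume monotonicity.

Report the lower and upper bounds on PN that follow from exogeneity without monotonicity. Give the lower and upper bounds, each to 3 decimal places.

p₁ = P(outcome | exposed) = 2666/3136 = 0.85013
p₀ = P(outcome | unexposed) = 1086/3744 = 0.29006
Under exogeneity alone the bounds on PN are max{0,(p₁−p₀)/p₁} ≤ PN ≤ min{1,(1−p₀)/p₁}.
  lower = (p₁ − p₀)/p₁ = 0.56006 / 0.85013 ≈ 0.6588
  upper = min{1, (1 − p₀)/p₁} = 0.70994 / 0.85013 ≈ 0.8351

0.659 ≤ PN ≤ 0.835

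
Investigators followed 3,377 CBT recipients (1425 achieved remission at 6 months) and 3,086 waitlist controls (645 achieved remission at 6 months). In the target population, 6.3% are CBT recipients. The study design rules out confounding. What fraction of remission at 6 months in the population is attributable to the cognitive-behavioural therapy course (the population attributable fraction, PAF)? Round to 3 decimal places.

PAF ≈ 0.060

p₁ = P(outcome | exposed) = 1425/3377 = 0.42197
p₀ = P(outcome | unexposed) = 645/3086 = 0.20901
Overall risk P(Y=1) = π·p₁ + (1−π)·p₀ = 0.063×0.42197 + 0.937×0.20901 = 0.22243.
Under exogeneity, PAF = [P(Y=1) − p₀] / P(Y=1).
PAF = (0.22243 − 0.20901) / 0.22243 ≈ 0.0603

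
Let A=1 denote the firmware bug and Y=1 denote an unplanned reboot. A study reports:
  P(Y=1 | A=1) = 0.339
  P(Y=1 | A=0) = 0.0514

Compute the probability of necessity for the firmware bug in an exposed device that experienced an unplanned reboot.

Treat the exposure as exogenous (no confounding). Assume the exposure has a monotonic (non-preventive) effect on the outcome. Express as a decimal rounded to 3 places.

PN ≈ 0.848

Let p₁ = 0.339, p₀ = 0.0514.
Under exogeneity and monotonicity, PN = (p₁ − p₀) / p₁.
PN = (0.339 − 0.0514) / 0.339 = 0.2876 / 0.339 ≈ 0.8484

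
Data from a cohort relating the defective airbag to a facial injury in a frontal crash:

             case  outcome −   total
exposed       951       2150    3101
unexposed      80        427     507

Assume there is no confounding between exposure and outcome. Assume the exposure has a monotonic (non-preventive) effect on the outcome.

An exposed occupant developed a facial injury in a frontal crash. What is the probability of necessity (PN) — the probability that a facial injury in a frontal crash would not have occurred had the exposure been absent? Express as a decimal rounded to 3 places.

p₁ = P(outcome | exposed) = 951/3101 = 0.30668
p₀ = P(outcome | unexposed) = 80/507 = 0.15779
Under exogeneity and monotonicity, PN = (p₁ − p₀)/p₁.
PN = (0.30668 − 0.15779) / 0.30668 ≈ 0.4855

PN ≈ 0.485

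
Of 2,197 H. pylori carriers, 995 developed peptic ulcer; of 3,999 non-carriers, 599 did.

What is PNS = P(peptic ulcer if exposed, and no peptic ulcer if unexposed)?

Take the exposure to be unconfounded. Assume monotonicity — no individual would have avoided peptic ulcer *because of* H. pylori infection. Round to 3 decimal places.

PNS ≈ 0.303

p₁ = P(outcome | exposed) = 995/2197 = 0.45289
p₀ = P(outcome | unexposed) = 599/3999 = 0.14979
Under exogeneity and monotonicity, PNS = p₁ − p₀.
PNS = 0.45289 − 0.14979 = 0.3031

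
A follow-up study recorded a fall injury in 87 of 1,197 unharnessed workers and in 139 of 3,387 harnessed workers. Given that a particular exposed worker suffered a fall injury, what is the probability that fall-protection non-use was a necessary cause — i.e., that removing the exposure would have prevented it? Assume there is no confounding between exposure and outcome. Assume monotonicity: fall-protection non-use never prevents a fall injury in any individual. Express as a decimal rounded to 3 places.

PN ≈ 0.435

p₁ = P(outcome | exposed) = 87/1197 = 0.072682
p₀ = P(outcome | unexposed) = 139/3387 = 0.041039
Under exogeneity and monotonicity, PN = (p₁ − p₀) / p₁.
PN = (0.072682 − 0.041039) / 0.072682 = 0.031642 / 0.072682 ≈ 0.4354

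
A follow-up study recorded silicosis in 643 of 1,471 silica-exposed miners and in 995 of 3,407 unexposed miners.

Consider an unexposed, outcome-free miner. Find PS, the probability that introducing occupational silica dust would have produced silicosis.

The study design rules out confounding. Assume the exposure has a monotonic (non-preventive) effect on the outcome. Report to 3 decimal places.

p₁ = P(outcome | exposed) = 643/1471 = 0.43712
p₀ = P(outcome | unexposed) = 995/3407 = 0.29205
Under exogeneity and monotonicity, PS = (p₁ − p₀) / (1 − p₀).
PS = (0.43712 − 0.29205) / (1 − 0.29205) = 0.14507 / 0.70795 ≈ 0.2049

PS ≈ 0.205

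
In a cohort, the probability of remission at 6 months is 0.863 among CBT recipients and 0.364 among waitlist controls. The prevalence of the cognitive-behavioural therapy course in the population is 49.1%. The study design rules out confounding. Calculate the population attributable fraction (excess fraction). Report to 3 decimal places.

PAF ≈ 0.402

Let p₁ = 0.863, p₀ = 0.364.
Overall risk P(Y=1) = π·p₁ + (1−π)·p₀ = 0.491×0.863 + 0.509×0.364 = 0.60901.
Under exogeneity, PAF = [P(Y=1) − p₀] / P(Y=1).
PAF = (0.60901 − 0.364) / 0.60901 ≈ 0.4023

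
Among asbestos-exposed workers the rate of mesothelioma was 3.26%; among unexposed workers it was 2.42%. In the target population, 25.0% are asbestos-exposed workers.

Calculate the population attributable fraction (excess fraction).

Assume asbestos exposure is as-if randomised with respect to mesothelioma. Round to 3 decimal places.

p₁ = 0.0326, p₀ = 0.0242.
Overall risk P(Y=1) = π·p₁ + (1−π)·p₀ = 0.25×0.0326 + 0.75×0.0242 = 0.0263.
Under exogeneity, PAF = [P(Y=1) − p₀] / P(Y=1).
PAF = (0.0263 − 0.0242) / 0.0263 ≈ 0.0798

PAF ≈ 0.080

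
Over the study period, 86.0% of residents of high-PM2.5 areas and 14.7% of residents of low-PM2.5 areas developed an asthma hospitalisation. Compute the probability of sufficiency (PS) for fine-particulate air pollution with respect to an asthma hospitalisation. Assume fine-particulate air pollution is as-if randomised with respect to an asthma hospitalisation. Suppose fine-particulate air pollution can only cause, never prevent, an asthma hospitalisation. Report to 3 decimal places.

p₁ = 0.86, p₀ = 0.147.
Under exogeneity and monotonicity, PS = (p₁ − p₀) / (1 − p₀).
PS = (0.86 − 0.147) / (1 − 0.147) = 0.713 / 0.853 ≈ 0.8359

PS ≈ 0.836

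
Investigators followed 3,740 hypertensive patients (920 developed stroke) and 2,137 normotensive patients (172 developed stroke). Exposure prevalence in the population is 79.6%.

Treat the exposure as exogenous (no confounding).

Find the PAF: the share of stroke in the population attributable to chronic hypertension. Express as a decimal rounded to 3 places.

p₁ = P(outcome | exposed) = 920/3740 = 0.24599
p₀ = P(outcome | unexposed) = 172/2137 = 0.080487
Overall risk P(Y=1) = π·p₁ + (1−π)·p₀ = 0.796×0.24599 + 0.204×0.080487 = 0.21223.
Under exogeneity, PAF = [P(Y=1) − p₀] / P(Y=1).
PAF = (0.21223 − 0.080487) / 0.21223 ≈ 0.6208

PAF ≈ 0.621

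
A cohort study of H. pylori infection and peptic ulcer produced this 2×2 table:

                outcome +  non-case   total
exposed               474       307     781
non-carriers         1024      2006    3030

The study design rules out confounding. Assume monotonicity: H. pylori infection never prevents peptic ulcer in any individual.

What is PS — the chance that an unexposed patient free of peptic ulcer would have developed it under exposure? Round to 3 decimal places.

PS ≈ 0.406

p₁ = P(outcome | exposed) = 474/781 = 0.60691
p₀ = P(outcome | unexposed) = 1024/3030 = 0.33795
Under exogeneity and monotonicity, PS = (p₁ − p₀) / (1 − p₀).
PS = (0.60691 − 0.33795) / (1 − 0.33795) = 0.26896 / 0.66205 ≈ 0.4063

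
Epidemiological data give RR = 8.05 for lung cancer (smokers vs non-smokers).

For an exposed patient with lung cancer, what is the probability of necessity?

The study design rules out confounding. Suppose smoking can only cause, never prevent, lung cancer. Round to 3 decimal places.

PN ≈ 0.876

Under exogeneity and monotonicity, PN = (RR − 1) / RR = 1 − 1/RR.
PN = (8.05 − 1) / 8.05 = 7.05 / 8.05 ≈ 0.8758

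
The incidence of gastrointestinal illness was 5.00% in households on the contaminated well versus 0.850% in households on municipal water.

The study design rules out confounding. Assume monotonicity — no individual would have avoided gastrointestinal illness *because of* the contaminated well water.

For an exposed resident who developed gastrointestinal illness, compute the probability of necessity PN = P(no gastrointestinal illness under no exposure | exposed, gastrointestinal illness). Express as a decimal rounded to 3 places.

PN ≈ 0.830

p₁ = 0.05, p₀ = 0.0085.
Under exogeneity and monotonicity, PN = (p₁ − p₀) / p₁.
PN = (0.05 − 0.0085) / 0.05 = 0.0415 / 0.05 ≈ 0.8300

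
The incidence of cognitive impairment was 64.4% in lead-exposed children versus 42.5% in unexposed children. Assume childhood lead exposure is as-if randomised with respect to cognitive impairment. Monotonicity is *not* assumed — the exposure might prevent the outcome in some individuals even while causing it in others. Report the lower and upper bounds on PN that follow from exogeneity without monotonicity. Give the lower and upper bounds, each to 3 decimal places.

0.340 ≤ PN ≤ 0.893

p₁ = 0.644, p₀ = 0.425.
Under exogeneity alone the bounds on PN are max{0,(p₁−p₀)/p₁} ≤ PN ≤ min{1,(1−p₀)/p₁}.
  lower = (p₁ − p₀)/p₁ = 0.219 / 0.644 ≈ 0.3401
  upper = min{1, (1 − p₀)/p₁} = 0.575 / 0.644 ≈ 0.8929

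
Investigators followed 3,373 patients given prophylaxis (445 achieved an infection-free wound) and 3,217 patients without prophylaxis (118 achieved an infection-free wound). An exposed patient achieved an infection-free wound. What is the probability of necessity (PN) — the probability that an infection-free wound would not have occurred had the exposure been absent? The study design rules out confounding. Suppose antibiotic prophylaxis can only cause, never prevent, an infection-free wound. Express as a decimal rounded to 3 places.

p₁ = P(outcome | exposed) = 445/3373 = 0.13193
p₀ = P(outcome | unexposed) = 118/3217 = 0.03668
Under exogeneity and monotonicity, PN = (p₁ − p₀) / p₁.
PN = (0.13193 − 0.03668) / 0.13193 = 0.09525 / 0.13193 ≈ 0.7220

PN ≈ 0.722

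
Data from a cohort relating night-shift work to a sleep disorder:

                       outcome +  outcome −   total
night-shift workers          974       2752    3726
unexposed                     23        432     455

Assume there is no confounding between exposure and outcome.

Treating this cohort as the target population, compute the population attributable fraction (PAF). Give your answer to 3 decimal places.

PAF ≈ 0.788

p₁ = P(outcome | exposed) = 974/3726 = 0.26141
p₀ = P(outcome | unexposed) = 23/455 = 0.050549
Exposure prevalence π = 3726/4181 = 0.89117; overall risk P(Y=1) = 0.23846.
Under exogeneity, PAF = [P(Y=1) − p₀]/P(Y=1).
PAF = (0.23846 − 0.050549) / 0.23846 ≈ 0.7880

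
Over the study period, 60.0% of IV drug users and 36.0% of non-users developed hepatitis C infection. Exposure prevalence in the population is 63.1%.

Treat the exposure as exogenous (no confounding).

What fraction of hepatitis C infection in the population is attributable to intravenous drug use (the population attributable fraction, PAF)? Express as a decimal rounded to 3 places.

p₁ = 0.6, p₀ = 0.36.
Overall risk P(Y=1) = π·p₁ + (1−π)·p₀ = 0.631×0.6 + 0.369×0.36 = 0.51144.
Under exogeneity, PAF = [P(Y=1) − p₀] / P(Y=1).
PAF = (0.51144 − 0.36) / 0.51144 ≈ 0.2961

PAF ≈ 0.296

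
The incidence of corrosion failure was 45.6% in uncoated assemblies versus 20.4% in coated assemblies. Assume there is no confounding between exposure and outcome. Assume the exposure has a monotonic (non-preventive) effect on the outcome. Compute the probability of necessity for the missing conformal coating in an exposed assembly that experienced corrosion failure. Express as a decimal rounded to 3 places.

PN ≈ 0.553

p₁ = 0.456, p₀ = 0.204.
Under exogeneity and monotonicity, PN = (p₁ − p₀) / p₁.
PN = (0.456 − 0.204) / 0.456 = 0.252 / 0.456 ≈ 0.5526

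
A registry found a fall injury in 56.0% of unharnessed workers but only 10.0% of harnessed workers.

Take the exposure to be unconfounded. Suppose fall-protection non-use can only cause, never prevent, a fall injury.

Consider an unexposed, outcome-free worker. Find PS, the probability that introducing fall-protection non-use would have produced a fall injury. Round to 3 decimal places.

p₁ = 0.56, p₀ = 0.1.
Under exogeneity and monotonicity, PS = (p₁ − p₀) / (1 − p₀).
PS = (0.56 − 0.1) / (1 − 0.1) = 0.46 / 0.9 ≈ 0.5111

PS ≈ 0.511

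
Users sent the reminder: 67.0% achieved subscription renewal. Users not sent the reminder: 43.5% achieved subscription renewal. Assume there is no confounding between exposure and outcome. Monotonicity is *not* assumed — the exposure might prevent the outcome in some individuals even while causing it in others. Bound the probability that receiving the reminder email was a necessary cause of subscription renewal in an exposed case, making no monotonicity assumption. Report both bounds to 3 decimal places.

p₁ = 0.67, p₀ = 0.435.
Under exogeneity alone the bounds on PN are max{0,(p₁−p₀)/p₁} ≤ PN ≤ min{1,(1−p₀)/p₁}.
  lower = (p₁ − p₀)/p₁ = 0.235 / 0.67 ≈ 0.3507
  upper = min{1, (1 − p₀)/p₁} = 0.565 / 0.67 ≈ 0.8433

0.351 ≤ PN ≤ 0.843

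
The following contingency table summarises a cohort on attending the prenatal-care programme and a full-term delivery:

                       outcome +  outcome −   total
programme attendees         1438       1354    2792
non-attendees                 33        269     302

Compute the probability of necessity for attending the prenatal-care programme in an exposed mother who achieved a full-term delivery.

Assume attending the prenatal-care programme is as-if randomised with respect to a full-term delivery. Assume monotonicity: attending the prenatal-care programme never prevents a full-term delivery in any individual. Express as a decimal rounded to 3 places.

p₁ = P(outcome | exposed) = 1438/2792 = 0.51504
p₀ = P(outcome | unexposed) = 33/302 = 0.10927
Under exogeneity and monotonicity, PN = (p₁ − p₀)/p₁.
PN = (0.51504 − 0.10927) / 0.51504 ≈ 0.7878

PN ≈ 0.788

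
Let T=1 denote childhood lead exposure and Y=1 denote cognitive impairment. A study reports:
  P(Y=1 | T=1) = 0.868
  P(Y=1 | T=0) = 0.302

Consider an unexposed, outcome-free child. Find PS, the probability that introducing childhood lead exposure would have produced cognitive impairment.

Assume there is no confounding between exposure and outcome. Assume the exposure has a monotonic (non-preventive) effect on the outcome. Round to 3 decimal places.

Let p₁ = 0.868, p₀ = 0.302.
Under exogeneity and monotonicity, PS = (p₁ − p₀) / (1 − p₀).
PS = (0.868 − 0.302) / (1 − 0.302) = 0.566 / 0.698 ≈ 0.8109

PS ≈ 0.811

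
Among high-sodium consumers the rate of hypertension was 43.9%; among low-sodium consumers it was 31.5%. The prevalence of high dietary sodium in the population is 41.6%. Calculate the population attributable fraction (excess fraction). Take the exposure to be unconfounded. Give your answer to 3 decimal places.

PAF ≈ 0.141

p₁ = 0.439, p₀ = 0.315.
Overall risk P(Y=1) = π·p₁ + (1−π)·p₀ = 0.416×0.439 + 0.584×0.315 = 0.36658.
Under exogeneity, PAF = [P(Y=1) − p₀] / P(Y=1).
PAF = (0.36658 − 0.315) / 0.36658 ≈ 0.1407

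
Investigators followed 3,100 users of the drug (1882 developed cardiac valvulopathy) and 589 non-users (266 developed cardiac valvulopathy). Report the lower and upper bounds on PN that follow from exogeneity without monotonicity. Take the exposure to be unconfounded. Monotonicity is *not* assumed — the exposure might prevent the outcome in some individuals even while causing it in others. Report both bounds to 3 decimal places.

p₁ = P(outcome | exposed) = 1882/3100 = 0.6071
p₀ = P(outcome | unexposed) = 266/589 = 0.45161
Under exogeneity alone the bounds on PN are max{0,(p₁−p₀)/p₁} ≤ PN ≤ min{1,(1−p₀)/p₁}.
  lower = (p₁ − p₀)/p₁ = 0.15548 / 0.6071 ≈ 0.2561
  upper = min{1, (1 − p₀)/p₁} = 0.54839 / 0.6071 ≈ 0.9033

0.256 ≤ PN ≤ 0.903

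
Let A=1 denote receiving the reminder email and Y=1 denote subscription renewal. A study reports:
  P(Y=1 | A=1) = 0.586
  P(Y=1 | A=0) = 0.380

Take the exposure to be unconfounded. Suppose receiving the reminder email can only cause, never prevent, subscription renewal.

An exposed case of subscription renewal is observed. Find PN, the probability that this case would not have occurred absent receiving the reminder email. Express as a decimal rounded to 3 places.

Let p₁ = 0.586, p₀ = 0.38.
Under exogeneity and monotonicity, PN = (p₁ − p₀) / p₁.
PN = (0.586 − 0.38) / 0.586 = 0.206 / 0.586 ≈ 0.3515

PN ≈ 0.352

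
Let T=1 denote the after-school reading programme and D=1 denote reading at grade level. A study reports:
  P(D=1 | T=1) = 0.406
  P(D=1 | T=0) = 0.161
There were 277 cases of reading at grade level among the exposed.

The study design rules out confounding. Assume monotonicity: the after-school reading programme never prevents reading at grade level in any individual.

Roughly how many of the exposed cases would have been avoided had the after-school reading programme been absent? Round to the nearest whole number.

Let p₁ = 0.406, p₀ = 0.161.
PN = (p₁ − p₀)/p₁ = (0.406 − 0.161) / 0.406 ≈ 0.60345.
Attributable cases ≈ PN × (exposed cases) = 0.60345 × 277 ≈ 167.16.

about 167 cases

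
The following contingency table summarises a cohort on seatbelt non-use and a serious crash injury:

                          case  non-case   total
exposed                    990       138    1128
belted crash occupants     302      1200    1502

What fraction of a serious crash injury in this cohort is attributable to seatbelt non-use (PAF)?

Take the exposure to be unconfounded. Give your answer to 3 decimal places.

p₁ = P(outcome | exposed) = 990/1128 = 0.87766
p₀ = P(outcome | unexposed) = 302/1502 = 0.20107
Exposure prevalence π = 1128/2630 = 0.4289; overall risk P(Y=1) = 0.49125.
Under exogeneity, PAF = [P(Y=1) − p₀]/P(Y=1).
PAF = (0.49125 − 0.20107) / 0.49125 ≈ 0.5907

PAF ≈ 0.591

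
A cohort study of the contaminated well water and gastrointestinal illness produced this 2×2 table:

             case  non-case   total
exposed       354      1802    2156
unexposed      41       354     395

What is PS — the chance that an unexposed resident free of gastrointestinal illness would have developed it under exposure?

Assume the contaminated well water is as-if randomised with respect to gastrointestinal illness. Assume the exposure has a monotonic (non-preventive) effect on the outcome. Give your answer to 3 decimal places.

p₁ = P(outcome | exposed) = 354/2156 = 0.16419
p₀ = P(outcome | unexposed) = 41/395 = 0.1038
Under exogeneity and monotonicity, PS = (p₁ − p₀)/(1 − p₀).
PS = (0.16419 − 0.1038) / 0.8962 ≈ 0.0674

PS ≈ 0.067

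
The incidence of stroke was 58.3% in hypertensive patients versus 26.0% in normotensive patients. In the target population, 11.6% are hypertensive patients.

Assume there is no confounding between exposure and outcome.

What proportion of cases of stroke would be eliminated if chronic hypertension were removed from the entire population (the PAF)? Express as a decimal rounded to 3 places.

PAF ≈ 0.126

p₁ = 0.583, p₀ = 0.26.
Overall risk P(Y=1) = π·p₁ + (1−π)·p₀ = 0.116×0.583 + 0.884×0.26 = 0.29747.
Under exogeneity, PAF = [P(Y=1) − p₀] / P(Y=1).
PAF = (0.29747 − 0.26) / 0.29747 ≈ 0.1260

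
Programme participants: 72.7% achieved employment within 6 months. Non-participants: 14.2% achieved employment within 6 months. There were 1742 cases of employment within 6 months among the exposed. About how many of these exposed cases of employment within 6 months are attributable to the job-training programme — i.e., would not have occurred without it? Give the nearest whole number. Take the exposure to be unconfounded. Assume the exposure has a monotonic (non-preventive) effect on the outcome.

about 1402 cases

p₁ = 0.727, p₀ = 0.142.
PN = (p₁ − p₀)/p₁ = (0.727 − 0.142) / 0.727 ≈ 0.80468.
Attributable cases ≈ PN × (exposed cases) = 0.80468 × 1742 ≈ 1401.75.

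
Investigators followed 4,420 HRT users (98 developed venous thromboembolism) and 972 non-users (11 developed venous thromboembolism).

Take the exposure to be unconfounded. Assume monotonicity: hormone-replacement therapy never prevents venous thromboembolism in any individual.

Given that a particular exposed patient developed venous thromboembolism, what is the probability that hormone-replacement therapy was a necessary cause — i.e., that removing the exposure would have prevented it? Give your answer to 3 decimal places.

PN ≈ 0.490

p₁ = P(outcome | exposed) = 98/4420 = 0.022172
p₀ = P(outcome | unexposed) = 11/972 = 0.011317
Under exogeneity and monotonicity, PN = (p₁ − p₀) / p₁.
PN = (0.022172 − 0.011317) / 0.022172 = 0.010855 / 0.022172 ≈ 0.4896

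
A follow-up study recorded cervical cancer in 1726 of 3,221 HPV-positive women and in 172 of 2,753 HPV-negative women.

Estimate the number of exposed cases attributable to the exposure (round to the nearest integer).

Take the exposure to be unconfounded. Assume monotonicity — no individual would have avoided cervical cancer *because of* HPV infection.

about 1525 cases

p₁ = P(outcome | exposed) = 1726/3221 = 0.53586
p₀ = P(outcome | unexposed) = 172/2753 = 0.062477
PN = (p₁ − p₀)/p₁ = (0.53586 − 0.062477) / 0.53586 ≈ 0.88341.
Attributable cases ≈ PN × (exposed cases) = 0.88341 × 1726 ≈ 1524.76.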